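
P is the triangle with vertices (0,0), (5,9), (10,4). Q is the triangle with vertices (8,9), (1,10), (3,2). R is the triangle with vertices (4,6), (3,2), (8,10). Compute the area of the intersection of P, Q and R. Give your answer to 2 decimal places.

The intersection is the polygon with vertices (6.462,7.538), (3,2), (4,6), (6,8).
By the shoelace formula its area is 5.08.

5.08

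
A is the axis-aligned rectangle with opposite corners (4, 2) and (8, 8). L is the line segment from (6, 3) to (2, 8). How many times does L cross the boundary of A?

1

The segment meets the boundary at (4,5.5).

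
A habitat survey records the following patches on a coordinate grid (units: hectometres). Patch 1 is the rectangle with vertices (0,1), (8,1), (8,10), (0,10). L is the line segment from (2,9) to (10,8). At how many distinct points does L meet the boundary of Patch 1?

1

The segment meets the boundary at (8,8.25).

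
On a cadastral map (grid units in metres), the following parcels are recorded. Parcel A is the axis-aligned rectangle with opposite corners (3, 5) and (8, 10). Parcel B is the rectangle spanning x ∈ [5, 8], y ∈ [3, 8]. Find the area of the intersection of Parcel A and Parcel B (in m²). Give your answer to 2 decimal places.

|Parcel A∩Parcel B|: x∈[5,8], y∈[5,8] → 3·3 = 9.

9.00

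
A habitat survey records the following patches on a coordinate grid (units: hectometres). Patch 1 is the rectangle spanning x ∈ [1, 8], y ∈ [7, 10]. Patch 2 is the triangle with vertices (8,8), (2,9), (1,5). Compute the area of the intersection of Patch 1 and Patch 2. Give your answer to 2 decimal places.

The intersection is the polygon with vertices (1.5,7), (2,9), (8,8), (5.667,7).
By the shoelace formula its area is 8.33.

8.33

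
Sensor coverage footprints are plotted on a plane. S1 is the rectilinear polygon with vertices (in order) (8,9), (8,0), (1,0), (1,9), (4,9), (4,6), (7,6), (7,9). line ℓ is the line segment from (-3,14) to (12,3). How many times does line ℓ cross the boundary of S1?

4

The segment meets the boundary at (8,5.933), (7,6.667), (4,8.867), (3.818,9).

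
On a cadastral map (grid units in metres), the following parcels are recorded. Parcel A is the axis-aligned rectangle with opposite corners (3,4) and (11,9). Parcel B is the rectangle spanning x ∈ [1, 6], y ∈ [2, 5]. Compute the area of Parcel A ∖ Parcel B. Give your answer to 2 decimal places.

|Parcel A∩Parcel B|: x∈[3,6], y∈[4,5] → 3·1 = 3.
|Parcel A| = 40.
|Parcel A ∖ Parcel B| = |Parcel A| − |Parcel A∩Parcel B| = 40 − 3 = 37.00.

37.00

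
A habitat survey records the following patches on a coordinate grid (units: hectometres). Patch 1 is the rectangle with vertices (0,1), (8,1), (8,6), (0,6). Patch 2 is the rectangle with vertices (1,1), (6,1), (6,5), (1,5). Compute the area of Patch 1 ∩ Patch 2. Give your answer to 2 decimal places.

20.00

|Patch 1∩Patch 2|: x∈[1,6], y∈[1,5] → 5·4 = 20.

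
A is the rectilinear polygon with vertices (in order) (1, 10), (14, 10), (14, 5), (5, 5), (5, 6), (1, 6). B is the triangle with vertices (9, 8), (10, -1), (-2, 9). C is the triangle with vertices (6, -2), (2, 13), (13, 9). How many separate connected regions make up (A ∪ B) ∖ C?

3

(A ∪ B) ∖ C splits into 3 disjoint pieces (area 11.4659, area 4.4876, area 15.4266).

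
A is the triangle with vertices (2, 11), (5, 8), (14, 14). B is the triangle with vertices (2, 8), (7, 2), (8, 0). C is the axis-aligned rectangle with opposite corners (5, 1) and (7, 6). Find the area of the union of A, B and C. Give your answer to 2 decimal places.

33.43

By inclusion–exclusion:
Individual areas: |A| = 22.5, |B| = 2, |C| = 10.
|A∩B| = 0.
|A∩C| = 0.
|B∩C| = 1.0667.
|A∩B∩C| = 0.
|A ∪ B ∪ C| = 34.5 − 1.0667 + 0 = 33.43.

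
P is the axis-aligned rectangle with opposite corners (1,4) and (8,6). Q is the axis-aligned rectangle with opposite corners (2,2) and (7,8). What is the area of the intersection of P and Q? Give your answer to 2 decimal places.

10.00

|P∩Q|: x∈[2,7], y∈[4,6] → 5·2 = 10.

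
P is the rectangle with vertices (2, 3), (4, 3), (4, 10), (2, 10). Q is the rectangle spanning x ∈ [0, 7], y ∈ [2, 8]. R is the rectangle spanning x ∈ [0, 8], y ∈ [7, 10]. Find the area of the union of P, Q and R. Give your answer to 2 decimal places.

By inclusion–exclusion:
Individual areas: |P| = 14, |Q| = 42, |R| = 24.
|P∩Q|: x∈[2,4], y∈[3,8] → 2·5 = 10.
|P∩R|: x∈[2,4], y∈[7,10] → 2·3 = 6.
|Q∩R|: x∈[0,7], y∈[7,8] → 7·1 = 7.
|P∩Q∩R| = 2.
|P ∪ Q ∪ R| = 80 − 23 + 2 = 59.00.

59.00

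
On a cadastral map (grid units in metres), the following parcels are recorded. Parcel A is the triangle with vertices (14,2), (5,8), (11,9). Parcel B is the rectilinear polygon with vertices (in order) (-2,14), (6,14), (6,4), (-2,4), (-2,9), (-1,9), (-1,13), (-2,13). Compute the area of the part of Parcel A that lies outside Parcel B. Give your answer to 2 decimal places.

22.08

|Parcel A| = 22.5, |Parcel A∩Parcel B| = 0.4167.
|Parcel A ∖ Parcel B| = |Parcel A| − |Parcel A∩Parcel B| = 22.5 − 0.4167 = 22.08.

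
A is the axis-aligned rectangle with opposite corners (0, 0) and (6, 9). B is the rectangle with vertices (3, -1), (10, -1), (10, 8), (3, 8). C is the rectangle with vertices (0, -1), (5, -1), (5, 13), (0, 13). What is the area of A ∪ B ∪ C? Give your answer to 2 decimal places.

116.00

By inclusion–exclusion:
Individual areas: |A| = 54, |B| = 63, |C| = 70.
|A∩B|: x∈[3,6], y∈[0,8] → 3·8 = 24.
|A∩C|: x∈[0,5], y∈[0,9] → 5·9 = 45.
|B∩C|: x∈[3,5], y∈[-1,8] → 2·9 = 18.
|A∩B∩C| = 16.
|A ∪ B ∪ C| = 187 − 87 + 16 = 116.00.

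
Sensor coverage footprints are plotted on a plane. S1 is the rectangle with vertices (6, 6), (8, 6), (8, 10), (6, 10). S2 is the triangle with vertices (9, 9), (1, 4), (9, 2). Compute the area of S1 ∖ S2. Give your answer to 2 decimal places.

|S1| = 8, |S1∩S2| = 3.5.
|S1 ∖ S2| = |S1| − |S1∩S2| = 8 − 3.5 = 4.50.

4.50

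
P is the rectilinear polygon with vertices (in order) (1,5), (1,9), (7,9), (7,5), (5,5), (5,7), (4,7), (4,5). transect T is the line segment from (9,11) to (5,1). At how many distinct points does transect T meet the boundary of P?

The segment meets the boundary at (6.6,5), (7,6).

2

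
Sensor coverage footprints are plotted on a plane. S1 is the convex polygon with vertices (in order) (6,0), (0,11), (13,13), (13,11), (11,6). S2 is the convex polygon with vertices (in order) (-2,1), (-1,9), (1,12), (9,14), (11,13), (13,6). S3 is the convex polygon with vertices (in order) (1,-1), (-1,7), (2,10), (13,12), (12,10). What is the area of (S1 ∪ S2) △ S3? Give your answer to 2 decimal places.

73.89

|S1 ∪ S2| = 139.0363.
|(S1 ∪ S2) ∩ S3| = 72.5739.
|(S1 ∪ S2) △ S3| = 139.0363 + 80 − 145.1478 = 73.89.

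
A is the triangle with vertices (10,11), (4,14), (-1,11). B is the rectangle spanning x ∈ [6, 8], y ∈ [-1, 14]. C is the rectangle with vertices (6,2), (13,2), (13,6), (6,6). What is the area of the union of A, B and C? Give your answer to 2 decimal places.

By inclusion–exclusion:
Individual areas: |A| = 16.5, |B| = 30, |C| = 28.
|A∩B| = 3.
|A∩C| = 0.
|B∩C|: x∈[6,8], y∈[2,6] → 2·4 = 8.
|A∩B∩C| = 0.
|A ∪ B ∪ C| = 74.5 − 11 + 0 = 63.50.

63.50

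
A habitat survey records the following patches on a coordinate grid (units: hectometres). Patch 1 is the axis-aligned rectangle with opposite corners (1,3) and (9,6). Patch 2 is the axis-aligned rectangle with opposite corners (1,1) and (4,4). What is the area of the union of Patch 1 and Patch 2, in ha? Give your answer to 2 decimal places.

By inclusion–exclusion:
Individual areas: |Patch 1| = 24, |Patch 2| = 9.
|Patch 1∩Patch 2|: x∈[1,4], y∈[3,4] → 3·1 = 3.
|Patch 1 ∪ Patch 2| = 33 − 3 = 30.00.

30.00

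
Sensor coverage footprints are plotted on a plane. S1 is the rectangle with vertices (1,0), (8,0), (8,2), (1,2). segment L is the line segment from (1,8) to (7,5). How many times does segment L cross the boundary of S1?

The segment lies entirely outside S1 and never meets its boundary.

0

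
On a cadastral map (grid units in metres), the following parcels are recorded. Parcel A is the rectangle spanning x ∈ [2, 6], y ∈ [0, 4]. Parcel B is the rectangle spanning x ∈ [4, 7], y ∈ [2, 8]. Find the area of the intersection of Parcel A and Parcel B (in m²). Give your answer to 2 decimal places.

|Parcel A∩Parcel B|: x∈[4,6], y∈[2,4] → 2·2 = 4.

4.00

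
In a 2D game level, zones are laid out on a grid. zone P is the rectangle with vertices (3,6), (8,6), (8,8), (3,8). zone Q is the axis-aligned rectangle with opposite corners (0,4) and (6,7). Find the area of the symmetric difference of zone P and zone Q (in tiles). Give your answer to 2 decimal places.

|zone P∩zone Q|: x∈[3,6], y∈[6,7] → 3·1 = 3.
|zone P △ zone Q| = |zone P| + |zone Q| − 2·|zone P∩zone Q| = 10 + 18 − 6 = 22.00.

22.00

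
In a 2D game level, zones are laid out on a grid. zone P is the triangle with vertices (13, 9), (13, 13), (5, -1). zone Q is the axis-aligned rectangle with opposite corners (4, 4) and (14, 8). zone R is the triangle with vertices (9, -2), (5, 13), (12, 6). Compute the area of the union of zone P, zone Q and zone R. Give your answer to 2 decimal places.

By inclusion–exclusion:
Individual areas: |zone P| = 16, |zone Q| = 40, |zone R| = 38.5.
|zone P∩zone Q| = 6.4.
|zone P∩zone R| = 6.1374.
|zone Q∩zone R| = 17.7833.
|zone P∩zone Q∩zone R| = 5.062.
|zone P ∪ zone Q ∪ zone R| = 94.5 − 30.3207 + 5.062 = 69.24.

69.24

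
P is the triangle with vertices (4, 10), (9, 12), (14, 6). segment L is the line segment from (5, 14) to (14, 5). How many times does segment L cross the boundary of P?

2

The segment meets the boundary at (12.333,6.667), (7.571,11.429).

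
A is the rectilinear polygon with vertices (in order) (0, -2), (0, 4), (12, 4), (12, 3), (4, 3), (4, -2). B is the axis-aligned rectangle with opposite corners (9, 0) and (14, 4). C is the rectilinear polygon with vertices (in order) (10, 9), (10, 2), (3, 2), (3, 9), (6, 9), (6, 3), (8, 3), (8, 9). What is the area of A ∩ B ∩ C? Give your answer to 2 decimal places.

1.00

The intersection is the polygon with vertices (9,3), (9,4), (10,4), (10,3).
By the shoelace formula its area is 1.00.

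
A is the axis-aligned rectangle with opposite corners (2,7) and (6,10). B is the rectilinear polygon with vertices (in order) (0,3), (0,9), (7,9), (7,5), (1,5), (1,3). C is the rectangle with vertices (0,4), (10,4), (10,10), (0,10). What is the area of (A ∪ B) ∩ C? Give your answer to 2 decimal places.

|A ∪ B| = 34.
|(A ∪ B) ∩ C| = 33.00.

33.00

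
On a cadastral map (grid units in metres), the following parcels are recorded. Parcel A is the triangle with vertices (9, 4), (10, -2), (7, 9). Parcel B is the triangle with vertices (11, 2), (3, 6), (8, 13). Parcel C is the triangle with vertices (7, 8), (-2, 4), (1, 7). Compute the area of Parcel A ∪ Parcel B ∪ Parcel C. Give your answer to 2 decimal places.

45.33

By inclusion–exclusion:
Individual areas: |Parcel A| = 3.5, |Parcel B| = 38, |Parcel C| = 7.5.
|Parcel A∩Parcel B| = 2.1435.
|Parcel A∩Parcel C| = 0.
|Parcel B∩Parcel C| = 1.5273.
|Parcel A∩Parcel B∩Parcel C| = 0.
|Parcel A ∪ Parcel B ∪ Parcel C| = 49 − 3.6709 + 0 = 45.33.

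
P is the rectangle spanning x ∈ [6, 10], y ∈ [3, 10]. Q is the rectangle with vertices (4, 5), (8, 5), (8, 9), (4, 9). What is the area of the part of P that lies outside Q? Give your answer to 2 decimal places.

|P∩Q|: x∈[6,8], y∈[5,9] → 2·4 = 8.
|P| = 28.
|P ∖ Q| = |P| − |P∩Q| = 28 − 8 = 20.00.

20.00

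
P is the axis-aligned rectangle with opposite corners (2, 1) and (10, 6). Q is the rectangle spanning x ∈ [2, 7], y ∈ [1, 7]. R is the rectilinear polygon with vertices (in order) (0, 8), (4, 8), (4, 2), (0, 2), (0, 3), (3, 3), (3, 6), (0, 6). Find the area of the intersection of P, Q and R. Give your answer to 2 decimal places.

5.00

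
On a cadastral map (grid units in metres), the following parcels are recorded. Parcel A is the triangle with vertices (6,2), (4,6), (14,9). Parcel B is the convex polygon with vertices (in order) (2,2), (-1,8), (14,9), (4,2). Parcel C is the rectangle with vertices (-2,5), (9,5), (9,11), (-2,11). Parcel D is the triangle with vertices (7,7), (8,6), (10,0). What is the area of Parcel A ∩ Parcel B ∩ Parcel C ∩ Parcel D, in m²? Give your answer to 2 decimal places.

0.81

The intersection is the polygon with vertices (8.286,5), (7.857,5), (7.038,6.911), (7.077,6.923), (8,6), (8.324,5.027).
By the shoelace formula its area is 0.81.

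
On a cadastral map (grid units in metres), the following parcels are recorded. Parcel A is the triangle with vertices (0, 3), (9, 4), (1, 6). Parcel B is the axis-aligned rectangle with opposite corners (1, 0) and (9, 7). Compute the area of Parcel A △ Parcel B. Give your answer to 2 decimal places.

45.89

|Parcel A| = 13, |Parcel B| = 56, |Parcel A∩Parcel B| = 11.5556.
|Parcel A △ Parcel B| = |Parcel A| + |Parcel B| − 2·|Parcel A∩Parcel B| = 13 + 56 − 23.1111 = 45.89.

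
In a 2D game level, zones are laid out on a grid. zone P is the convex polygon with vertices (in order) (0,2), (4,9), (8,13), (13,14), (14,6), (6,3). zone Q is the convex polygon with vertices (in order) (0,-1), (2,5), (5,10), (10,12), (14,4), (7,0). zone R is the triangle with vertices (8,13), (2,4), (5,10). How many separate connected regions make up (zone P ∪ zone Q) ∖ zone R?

(zone P ∪ zone Q) ∖ zone R is a single connected region.

1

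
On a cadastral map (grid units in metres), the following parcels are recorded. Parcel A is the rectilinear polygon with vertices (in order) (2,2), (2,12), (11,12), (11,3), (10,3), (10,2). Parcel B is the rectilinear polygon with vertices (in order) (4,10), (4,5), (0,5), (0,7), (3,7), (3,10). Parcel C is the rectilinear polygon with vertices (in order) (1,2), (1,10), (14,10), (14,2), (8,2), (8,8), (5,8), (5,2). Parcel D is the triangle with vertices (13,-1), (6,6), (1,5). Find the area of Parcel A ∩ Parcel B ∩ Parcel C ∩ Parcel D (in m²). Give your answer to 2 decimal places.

0.80

The intersection is the polygon with vertices (4,5), (2,5), (2,5.2), (4,5.6).
By the shoelace formula its area is 0.80.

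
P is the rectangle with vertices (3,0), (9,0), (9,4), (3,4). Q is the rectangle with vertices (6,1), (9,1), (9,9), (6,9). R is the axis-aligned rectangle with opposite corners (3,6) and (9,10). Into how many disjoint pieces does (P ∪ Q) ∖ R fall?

(P ∪ Q) ∖ R is a single connected region.

1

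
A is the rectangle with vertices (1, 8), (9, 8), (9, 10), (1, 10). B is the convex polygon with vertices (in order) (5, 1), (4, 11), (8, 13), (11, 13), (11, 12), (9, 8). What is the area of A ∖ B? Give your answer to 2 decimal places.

6.40

|A| = 16, |A∩B| = 9.6.
|A ∖ B| = |A| − |A∩B| = 16 − 9.6 = 6.40.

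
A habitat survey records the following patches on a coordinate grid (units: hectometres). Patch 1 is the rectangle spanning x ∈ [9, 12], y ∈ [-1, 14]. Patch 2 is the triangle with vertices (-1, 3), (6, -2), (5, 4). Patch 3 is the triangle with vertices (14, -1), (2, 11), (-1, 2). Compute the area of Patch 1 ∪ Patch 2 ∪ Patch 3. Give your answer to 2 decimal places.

By inclusion–exclusion:
Individual areas: |Patch 1| = 45, |Patch 2| = 18.5, |Patch 3| = 72.
|Patch 1∩Patch 2| = 0.
|Patch 1∩Patch 3| = 8.4.
|Patch 2∩Patch 3| = 12.4687.
|Patch 1∩Patch 2∩Patch 3| = 0.
|Patch 1 ∪ Patch 2 ∪ Patch 3| = 135.5 − 20.8687 + 0 = 114.63.

114.63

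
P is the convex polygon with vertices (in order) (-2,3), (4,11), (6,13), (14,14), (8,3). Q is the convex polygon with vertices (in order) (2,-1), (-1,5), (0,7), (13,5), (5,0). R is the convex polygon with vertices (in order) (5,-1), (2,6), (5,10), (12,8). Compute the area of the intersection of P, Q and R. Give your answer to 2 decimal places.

The intersection is the polygon with vertices (9.393,5.555), (8,3), (3.286,3), (2,6), (2.466,6.621).
By the shoelace formula its area is 19.22.

19.22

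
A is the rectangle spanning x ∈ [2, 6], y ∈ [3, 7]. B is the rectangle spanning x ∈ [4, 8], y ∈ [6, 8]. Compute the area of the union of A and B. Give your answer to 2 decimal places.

22.00

By inclusion–exclusion:
Individual areas: |A| = 16, |B| = 8.
|A∩B|: x∈[4,6], y∈[6,7] → 2·1 = 2.
|A ∪ B| = 24 − 2 = 22.00.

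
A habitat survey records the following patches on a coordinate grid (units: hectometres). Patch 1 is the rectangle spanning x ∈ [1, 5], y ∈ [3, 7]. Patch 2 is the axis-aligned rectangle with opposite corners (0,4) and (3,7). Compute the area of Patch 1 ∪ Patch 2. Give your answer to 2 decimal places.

By inclusion–exclusion:
Individual areas: |Patch 1| = 16, |Patch 2| = 9.
|Patch 1∩Patch 2|: x∈[1,3], y∈[4,7] → 2·3 = 6.
|Patch 1 ∪ Patch 2| = 25 − 6 = 19.00.

19.00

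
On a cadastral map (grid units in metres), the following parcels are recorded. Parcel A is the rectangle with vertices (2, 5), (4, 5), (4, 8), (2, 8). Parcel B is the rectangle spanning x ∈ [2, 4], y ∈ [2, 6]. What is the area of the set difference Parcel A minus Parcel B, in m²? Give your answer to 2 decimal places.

4.00

|Parcel A∩Parcel B|: x∈[2,4], y∈[5,6] → 2·1 = 2.
|Parcel A| = 6.
|Parcel A ∖ Parcel B| = |Parcel A| − |Parcel A∩Parcel B| = 6 − 2 = 4.00.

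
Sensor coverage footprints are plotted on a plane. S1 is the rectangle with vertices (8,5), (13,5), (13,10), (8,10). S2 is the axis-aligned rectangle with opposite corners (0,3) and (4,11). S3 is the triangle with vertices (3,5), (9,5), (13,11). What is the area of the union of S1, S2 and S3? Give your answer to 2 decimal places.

By inclusion–exclusion:
Individual areas: |S1| = 25, |S2| = 32, |S3| = 18.
|S1∩S2| = 0 (no overlap).
|S1∩S3| = 10.
|S2∩S3| = 0.3.
|S1∩S2∩S3| = 0.
|S1 ∪ S2 ∪ S3| = 75 − 10.3 + 0 = 64.70.

64.70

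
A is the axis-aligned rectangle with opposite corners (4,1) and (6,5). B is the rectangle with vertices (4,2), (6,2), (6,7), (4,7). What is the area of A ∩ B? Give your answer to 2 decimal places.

6.00

|A∩B|: x∈[4,6], y∈[2,5] → 2·3 = 6.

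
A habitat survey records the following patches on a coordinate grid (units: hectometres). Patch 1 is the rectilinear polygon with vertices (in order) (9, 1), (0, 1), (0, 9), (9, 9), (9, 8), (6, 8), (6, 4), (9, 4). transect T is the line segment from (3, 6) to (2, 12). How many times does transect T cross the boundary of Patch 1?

1

The segment meets the boundary at (2.5,9).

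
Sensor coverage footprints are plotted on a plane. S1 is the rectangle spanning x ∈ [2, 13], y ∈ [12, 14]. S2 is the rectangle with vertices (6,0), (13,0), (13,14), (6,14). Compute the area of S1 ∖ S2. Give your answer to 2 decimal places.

|S1∩S2|: x∈[6,13], y∈[12,14] → 7·2 = 14.
|S1| = 22.
|S1 ∖ S2| = |S1| − |S1∩S2| = 22 − 14 = 8.00.

8.00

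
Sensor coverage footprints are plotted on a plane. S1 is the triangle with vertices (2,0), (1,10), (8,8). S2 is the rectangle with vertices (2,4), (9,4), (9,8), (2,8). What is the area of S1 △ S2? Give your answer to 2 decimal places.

26.00

|S1| = 34, |S2| = 28, |S1∩S2| = 18.
|S1 △ S2| = |S1| + |S2| − 2·|S1∩S2| = 34 + 28 − 36 = 26.00.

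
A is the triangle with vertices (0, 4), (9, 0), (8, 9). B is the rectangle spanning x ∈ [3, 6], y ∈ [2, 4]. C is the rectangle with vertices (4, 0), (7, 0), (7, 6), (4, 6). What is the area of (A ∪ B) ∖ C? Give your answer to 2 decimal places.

25.61

|A ∪ B| = 39.
|(A ∪ B) ∩ C| = 13.3889.
|(A ∪ B) ∖ C| = 39 − 13.3889 = 25.61.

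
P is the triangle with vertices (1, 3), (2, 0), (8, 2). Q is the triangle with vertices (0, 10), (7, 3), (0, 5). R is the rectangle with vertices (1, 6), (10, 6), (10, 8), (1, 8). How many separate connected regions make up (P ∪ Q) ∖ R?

2

(P ∪ Q) ∖ R splits into 2 disjoint pieces (area 10, area 13.5).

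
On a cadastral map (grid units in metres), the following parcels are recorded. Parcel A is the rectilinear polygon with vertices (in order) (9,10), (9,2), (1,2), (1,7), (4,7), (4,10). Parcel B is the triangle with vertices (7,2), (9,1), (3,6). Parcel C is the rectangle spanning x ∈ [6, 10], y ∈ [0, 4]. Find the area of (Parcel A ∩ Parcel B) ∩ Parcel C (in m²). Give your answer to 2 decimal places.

0.85

The region (Parcel A ∩ Parcel B) ∩ Parcel C is the polygon with vertices (6,3), (6,3.5), (7.8,2), (7,2).
By the shoelace formula its area is 0.85.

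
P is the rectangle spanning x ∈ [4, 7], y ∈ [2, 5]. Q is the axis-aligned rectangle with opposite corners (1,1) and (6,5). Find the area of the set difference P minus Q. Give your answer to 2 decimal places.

|P∩Q|: x∈[4,6], y∈[2,5] → 2·3 = 6.
|P| = 9.
|P ∖ Q| = |P| − |P∩Q| = 9 − 6 = 3.00.

3.00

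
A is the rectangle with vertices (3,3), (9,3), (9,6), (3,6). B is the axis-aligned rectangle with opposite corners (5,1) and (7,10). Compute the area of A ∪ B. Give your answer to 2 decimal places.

By inclusion–exclusion:
Individual areas: |A| = 18, |B| = 18.
|A∩B|: x∈[5,7], y∈[3,6] → 2·3 = 6.
|A ∪ B| = 36 − 6 = 30.00.

30.00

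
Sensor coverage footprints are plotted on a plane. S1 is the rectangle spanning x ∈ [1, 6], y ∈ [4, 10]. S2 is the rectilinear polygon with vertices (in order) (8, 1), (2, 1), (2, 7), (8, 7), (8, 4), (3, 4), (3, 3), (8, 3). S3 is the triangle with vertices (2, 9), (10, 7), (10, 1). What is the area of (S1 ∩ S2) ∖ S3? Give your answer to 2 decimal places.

10.00

|S1 ∩ S2| = 12.
|(S1 ∩ S2) ∩ S3| = 2.
|(S1 ∩ S2) ∖ S3| = 12 − 2 = 10.00.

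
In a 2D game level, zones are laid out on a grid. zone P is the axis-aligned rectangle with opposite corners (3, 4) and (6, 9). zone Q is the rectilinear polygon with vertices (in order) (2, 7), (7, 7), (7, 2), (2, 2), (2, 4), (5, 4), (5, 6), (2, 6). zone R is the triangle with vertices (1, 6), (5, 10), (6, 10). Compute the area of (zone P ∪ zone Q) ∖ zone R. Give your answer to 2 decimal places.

|zone P ∪ zone Q| = 29.
|(zone P ∪ zone Q) ∩ zone R| = 0.75.
|(zone P ∪ zone Q) ∖ zone R| = 29 − 0.75 = 28.25.

28.25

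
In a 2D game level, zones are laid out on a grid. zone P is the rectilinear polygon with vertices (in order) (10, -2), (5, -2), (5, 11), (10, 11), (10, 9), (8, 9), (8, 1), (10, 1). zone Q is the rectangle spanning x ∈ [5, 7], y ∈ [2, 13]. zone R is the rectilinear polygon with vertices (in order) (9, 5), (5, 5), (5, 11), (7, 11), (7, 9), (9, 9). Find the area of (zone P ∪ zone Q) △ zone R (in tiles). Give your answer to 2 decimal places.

41.00

|zone P ∪ zone Q| = 53.
|(zone P ∪ zone Q) ∩ zone R| = 16.
|(zone P ∪ zone Q) △ zone R| = 53 + 20 − 32 = 41.00.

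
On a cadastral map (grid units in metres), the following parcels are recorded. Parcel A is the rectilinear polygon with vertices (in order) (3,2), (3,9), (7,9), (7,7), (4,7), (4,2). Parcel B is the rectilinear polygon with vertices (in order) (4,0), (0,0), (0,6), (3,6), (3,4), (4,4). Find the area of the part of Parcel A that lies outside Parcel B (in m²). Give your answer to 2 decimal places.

|Parcel A| = 13, |Parcel A∩Parcel B| = 2.
|Parcel A ∖ Parcel B| = |Parcel A| − |Parcel A∩Parcel B| = 13 − 2 = 11.00.

11.00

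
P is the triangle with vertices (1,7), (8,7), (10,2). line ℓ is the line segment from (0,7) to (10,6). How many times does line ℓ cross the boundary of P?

2

The segment meets the boundary at (8.333,6.167), (1.22,6.878).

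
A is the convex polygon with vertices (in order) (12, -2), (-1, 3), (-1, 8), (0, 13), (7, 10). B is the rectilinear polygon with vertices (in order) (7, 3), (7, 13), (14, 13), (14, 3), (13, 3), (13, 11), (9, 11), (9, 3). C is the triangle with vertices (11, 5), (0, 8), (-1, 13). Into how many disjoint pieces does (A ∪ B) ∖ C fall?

(A ∪ B) ∖ C splits into 2 disjoint pieces (area 68.5045, area 40.5392).

2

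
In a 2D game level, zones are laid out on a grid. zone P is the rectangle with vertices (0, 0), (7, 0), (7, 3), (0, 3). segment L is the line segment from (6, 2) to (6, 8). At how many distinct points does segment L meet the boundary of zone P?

1

The segment meets the boundary at (6,3).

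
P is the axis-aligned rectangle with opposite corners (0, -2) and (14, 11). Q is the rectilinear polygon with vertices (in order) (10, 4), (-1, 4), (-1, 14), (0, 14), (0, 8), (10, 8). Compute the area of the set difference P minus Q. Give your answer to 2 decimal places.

142.00

|P| = 182, |P∩Q| = 40.
|P ∖ Q| = |P| − |P∩Q| = 182 − 40 = 142.00.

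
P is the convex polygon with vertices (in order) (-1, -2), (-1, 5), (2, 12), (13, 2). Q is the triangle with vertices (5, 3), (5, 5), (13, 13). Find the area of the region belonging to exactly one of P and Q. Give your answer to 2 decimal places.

101.84

|P| = 102.5, |Q| = 8, |P∩Q| = 4.3306.
|P △ Q| = |P| + |Q| − 2·|P∩Q| = 102.5 + 8 − 8.6612 = 101.84.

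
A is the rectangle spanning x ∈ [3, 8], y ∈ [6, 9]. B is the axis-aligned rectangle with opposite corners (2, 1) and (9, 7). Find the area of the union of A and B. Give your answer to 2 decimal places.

By inclusion–exclusion:
Individual areas: |A| = 15, |B| = 42.
|A∩B|: x∈[3,8], y∈[6,7] → 5·1 = 5.
|A ∪ B| = 57 − 5 = 52.00.

52.00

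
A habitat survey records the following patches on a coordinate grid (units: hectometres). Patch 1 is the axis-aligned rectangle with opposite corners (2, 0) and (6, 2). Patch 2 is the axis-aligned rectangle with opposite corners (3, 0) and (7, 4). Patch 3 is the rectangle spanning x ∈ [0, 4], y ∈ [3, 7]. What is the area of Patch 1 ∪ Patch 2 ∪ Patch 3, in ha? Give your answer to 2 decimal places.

By inclusion–exclusion:
Individual areas: |Patch 1| = 8, |Patch 2| = 16, |Patch 3| = 16.
|Patch 1∩Patch 2|: x∈[3,6], y∈[0,2] → 3·2 = 6.
|Patch 1∩Patch 3| = 0 (no overlap).
|Patch 2∩Patch 3|: x∈[3,4], y∈[3,4] → 1·1 = 1.
|Patch 1∩Patch 2∩Patch 3| = 0.
|Patch 1 ∪ Patch 2 ∪ Patch 3| = 40 − 7 + 0 = 33.00.

33.00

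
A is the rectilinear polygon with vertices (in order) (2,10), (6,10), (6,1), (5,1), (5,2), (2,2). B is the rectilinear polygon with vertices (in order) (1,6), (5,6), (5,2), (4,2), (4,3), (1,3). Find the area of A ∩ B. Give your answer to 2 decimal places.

The intersection is the polygon with vertices (4,2), (4,3), (2,3), (2,6), (5,6), (5,2).
By the shoelace formula its area is 10.00.

10.00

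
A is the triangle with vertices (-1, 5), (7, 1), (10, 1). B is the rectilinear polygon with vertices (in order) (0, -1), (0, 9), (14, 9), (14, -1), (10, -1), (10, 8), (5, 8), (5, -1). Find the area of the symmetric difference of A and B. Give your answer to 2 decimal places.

96.23

|A| = 6, |B| = 95, |A∩B| = 2.3864.
|A △ B| = |A| + |B| − 2·|A∩B| = 6 + 95 − 4.7727 = 96.23.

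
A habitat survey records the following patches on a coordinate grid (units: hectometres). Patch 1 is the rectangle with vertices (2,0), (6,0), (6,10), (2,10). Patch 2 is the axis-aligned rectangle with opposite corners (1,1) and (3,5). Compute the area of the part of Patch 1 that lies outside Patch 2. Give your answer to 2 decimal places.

|Patch 1∩Patch 2|: x∈[2,3], y∈[1,5] → 1·4 = 4.
|Patch 1| = 40.
|Patch 1 ∖ Patch 2| = |Patch 1| − |Patch 1∩Patch 2| = 40 − 4 = 36.00.

36.00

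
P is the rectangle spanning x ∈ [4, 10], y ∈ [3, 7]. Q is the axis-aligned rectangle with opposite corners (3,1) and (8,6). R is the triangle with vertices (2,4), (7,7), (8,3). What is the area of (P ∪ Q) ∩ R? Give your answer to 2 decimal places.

The region (P ∪ Q) ∩ R is the polygon with vertices (3,4.6), (7,7), (8,3), (3,3.833).
By the shoelace formula its area is 11.12.

11.12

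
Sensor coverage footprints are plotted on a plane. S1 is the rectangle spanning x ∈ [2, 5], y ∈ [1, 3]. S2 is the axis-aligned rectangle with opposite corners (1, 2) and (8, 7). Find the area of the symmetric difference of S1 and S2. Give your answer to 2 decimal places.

35.00

|S1∩S2|: x∈[2,5], y∈[2,3] → 3·1 = 3.
|S1 △ S2| = |S1| + |S2| − 2·|S1∩S2| = 6 + 35 − 6 = 35.00.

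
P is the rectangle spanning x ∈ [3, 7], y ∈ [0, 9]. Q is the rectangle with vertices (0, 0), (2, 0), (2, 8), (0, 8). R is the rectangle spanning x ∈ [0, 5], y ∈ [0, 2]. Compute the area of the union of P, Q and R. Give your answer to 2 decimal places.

54.00

By inclusion–exclusion:
Individual areas: |P| = 36, |Q| = 16, |R| = 10.
|P∩Q| = 0 (no overlap).
|P∩R|: x∈[3,5], y∈[0,2] → 2·2 = 4.
|Q∩R|: x∈[0,2], y∈[0,2] → 2·2 = 4.
|P∩Q∩R| = 0.
|P ∪ Q ∪ R| = 62 − 8 + 0 = 54.00.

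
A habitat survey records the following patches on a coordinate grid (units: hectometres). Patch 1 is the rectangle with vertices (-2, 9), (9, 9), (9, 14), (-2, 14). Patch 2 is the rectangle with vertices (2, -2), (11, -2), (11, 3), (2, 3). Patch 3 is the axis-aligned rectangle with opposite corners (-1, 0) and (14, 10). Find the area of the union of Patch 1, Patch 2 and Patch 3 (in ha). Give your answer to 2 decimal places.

By inclusion–exclusion:
Individual areas: |Patch 1| = 55, |Patch 2| = 45, |Patch 3| = 150.
|Patch 1∩Patch 2| = 0 (no overlap).
|Patch 1∩Patch 3|: x∈[-1,9], y∈[9,10] → 10·1 = 10.
|Patch 2∩Patch 3|: x∈[2,11], y∈[0,3] → 9·3 = 27.
|Patch 1∩Patch 2∩Patch 3| = 0.
|Patch 1 ∪ Patch 2 ∪ Patch 3| = 250 − 37 + 0 = 213.00.

213.00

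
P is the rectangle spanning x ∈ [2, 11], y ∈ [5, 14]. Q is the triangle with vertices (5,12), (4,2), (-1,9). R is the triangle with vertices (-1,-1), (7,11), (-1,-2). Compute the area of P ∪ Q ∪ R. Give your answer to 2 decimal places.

By inclusion–exclusion:
Individual areas: |P| = 81, |Q| = 28.5, |R| = 4.
|P∩Q| = 16.3.
|P∩R| = 0.9231.
|Q∩R| = 0.8542.
|P∩Q∩R| = 0.5359.
|P ∪ Q ∪ R| = 113.5 − 18.0773 + 0.5359 = 95.96.

95.96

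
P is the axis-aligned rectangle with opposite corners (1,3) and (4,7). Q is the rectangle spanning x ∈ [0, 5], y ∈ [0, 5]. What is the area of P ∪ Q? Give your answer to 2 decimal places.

By inclusion–exclusion:
Individual areas: |P| = 12, |Q| = 25.
|P∩Q|: x∈[1,4], y∈[3,5] → 3·2 = 6.
|P ∪ Q| = 37 − 6 = 31.00.

31.00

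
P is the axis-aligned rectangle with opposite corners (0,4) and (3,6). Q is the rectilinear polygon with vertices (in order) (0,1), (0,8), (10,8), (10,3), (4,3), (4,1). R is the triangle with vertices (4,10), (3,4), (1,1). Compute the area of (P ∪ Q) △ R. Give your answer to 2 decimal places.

54.17

|P ∪ Q| = 58.
|(P ∪ Q) ∩ R| = 4.1667.
|(P ∪ Q) △ R| = 58 + 4.5 − 8.3333 = 54.17.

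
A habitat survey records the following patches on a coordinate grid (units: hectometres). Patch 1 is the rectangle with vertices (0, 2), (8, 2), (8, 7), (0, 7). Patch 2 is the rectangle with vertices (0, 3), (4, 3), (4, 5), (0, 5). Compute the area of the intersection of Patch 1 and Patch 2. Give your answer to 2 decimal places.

8.00

|Patch 1∩Patch 2|: x∈[0,4], y∈[3,5] → 4·2 = 8.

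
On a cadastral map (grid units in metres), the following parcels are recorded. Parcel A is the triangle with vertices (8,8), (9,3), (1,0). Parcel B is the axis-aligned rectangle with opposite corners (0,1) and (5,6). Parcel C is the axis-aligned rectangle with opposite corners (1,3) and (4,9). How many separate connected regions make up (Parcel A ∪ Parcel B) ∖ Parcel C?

1

(Parcel A ∪ Parcel B) ∖ Parcel C is a single connected region.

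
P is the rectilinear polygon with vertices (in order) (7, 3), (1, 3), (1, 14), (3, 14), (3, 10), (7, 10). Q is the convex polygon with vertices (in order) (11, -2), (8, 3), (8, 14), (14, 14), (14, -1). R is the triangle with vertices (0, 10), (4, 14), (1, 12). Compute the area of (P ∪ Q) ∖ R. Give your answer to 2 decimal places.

|P ∪ Q| = 137.
|(P ∪ Q) ∩ R| = 1.3333.
|(P ∪ Q) ∖ R| = 137 − 1.3333 = 135.67.

135.67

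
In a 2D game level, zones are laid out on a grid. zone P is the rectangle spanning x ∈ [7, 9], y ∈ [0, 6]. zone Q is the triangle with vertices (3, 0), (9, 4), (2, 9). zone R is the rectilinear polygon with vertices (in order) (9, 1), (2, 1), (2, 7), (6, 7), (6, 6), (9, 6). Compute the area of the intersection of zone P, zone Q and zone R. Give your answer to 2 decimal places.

The intersection is the polygon with vertices (9,4), (7,2.667), (7,5.429).
By the shoelace formula its area is 2.76.

2.76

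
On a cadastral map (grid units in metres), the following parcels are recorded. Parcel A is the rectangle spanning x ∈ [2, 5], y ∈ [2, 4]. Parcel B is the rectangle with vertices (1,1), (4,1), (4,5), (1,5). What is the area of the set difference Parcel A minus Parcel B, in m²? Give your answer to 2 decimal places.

|Parcel A∩Parcel B|: x∈[2,4], y∈[2,4] → 2·2 = 4.
|Parcel A| = 6.
|Parcel A ∖ Parcel B| = |Parcel A| − |Parcel A∩Parcel B| = 6 − 4 = 2.00.

2.00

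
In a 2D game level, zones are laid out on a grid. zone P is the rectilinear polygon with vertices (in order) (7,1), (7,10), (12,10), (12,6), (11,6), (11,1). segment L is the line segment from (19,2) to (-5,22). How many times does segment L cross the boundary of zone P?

2

The segment meets the boundary at (9.4,10), (12,7.833).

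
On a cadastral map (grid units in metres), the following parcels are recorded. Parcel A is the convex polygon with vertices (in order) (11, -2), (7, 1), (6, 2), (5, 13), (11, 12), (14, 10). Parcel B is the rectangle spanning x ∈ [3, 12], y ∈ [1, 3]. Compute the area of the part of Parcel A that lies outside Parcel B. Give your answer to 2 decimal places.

|Parcel A| = 89, |Parcel A∩Parcel B| = 11.4205.
|Parcel A ∖ Parcel B| = |Parcel A| − |Parcel A∩Parcel B| = 89 − 11.4205 = 77.58.

77.58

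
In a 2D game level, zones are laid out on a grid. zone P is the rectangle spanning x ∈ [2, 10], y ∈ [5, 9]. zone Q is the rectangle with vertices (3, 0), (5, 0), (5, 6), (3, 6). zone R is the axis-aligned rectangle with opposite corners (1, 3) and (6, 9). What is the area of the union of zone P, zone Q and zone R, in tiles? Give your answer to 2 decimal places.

52.00

By inclusion–exclusion:
Individual areas: |zone P| = 32, |zone Q| = 12, |zone R| = 30.
|zone P∩zone Q|: x∈[3,5], y∈[5,6] → 2·1 = 2.
|zone P∩zone R|: x∈[2,6], y∈[5,9] → 4·4 = 16.
|zone Q∩zone R|: x∈[3,5], y∈[3,6] → 2·3 = 6.
|zone P∩zone Q∩zone R| = 2.
|zone P ∪ zone Q ∪ zone R| = 74 − 24 + 2 = 52.00.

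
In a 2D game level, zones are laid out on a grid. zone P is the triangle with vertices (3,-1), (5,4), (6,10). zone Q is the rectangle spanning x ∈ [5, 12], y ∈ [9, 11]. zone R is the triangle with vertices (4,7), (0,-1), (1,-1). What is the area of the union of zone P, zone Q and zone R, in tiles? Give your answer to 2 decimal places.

21.45

By inclusion–exclusion:
Individual areas: |zone P| = 3.5, |zone Q| = 14, |zone R| = 4.
|zone P∩zone Q| = 0.053.
|zone P∩zone R| = 0.
|zone Q∩zone R| = 0.
|zone P∩zone Q∩zone R| = 0.
|zone P ∪ zone Q ∪ zone R| = 21.5 − 0.053 + 0 = 21.45.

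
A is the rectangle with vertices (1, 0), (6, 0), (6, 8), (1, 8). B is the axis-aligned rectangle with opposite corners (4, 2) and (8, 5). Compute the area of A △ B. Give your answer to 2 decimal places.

|A∩B|: x∈[4,6], y∈[2,5] → 2·3 = 6.
|A △ B| = |A| + |B| − 2·|A∩B| = 40 + 12 − 12 = 40.00.

40.00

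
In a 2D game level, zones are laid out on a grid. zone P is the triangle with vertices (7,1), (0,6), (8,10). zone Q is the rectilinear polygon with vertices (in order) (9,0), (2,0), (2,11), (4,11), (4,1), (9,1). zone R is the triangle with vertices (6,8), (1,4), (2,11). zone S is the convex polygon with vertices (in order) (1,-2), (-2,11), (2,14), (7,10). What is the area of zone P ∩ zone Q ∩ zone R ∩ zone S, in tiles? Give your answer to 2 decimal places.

The intersection is the polygon with vertices (4,8), (4,6.4), (2,4.8), (2,7).
By the shoelace formula its area is 3.80.

3.80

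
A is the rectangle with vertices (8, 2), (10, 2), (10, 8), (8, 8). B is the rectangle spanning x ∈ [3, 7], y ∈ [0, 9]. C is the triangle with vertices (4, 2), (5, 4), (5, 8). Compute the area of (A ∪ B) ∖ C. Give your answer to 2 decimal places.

46.00

|A ∪ B| = 48.
|(A ∪ B) ∩ C| = 2.
|(A ∪ B) ∖ C| = 48 − 2 = 46.00.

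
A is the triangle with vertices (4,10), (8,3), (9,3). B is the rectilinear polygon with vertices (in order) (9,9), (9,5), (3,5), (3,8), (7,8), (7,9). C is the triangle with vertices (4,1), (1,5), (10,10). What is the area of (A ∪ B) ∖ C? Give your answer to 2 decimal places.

9.69

|A ∪ B| = 22.
|(A ∪ B) ∩ C| = 12.3056.
|(A ∪ B) ∖ C| = 22 − 12.3056 = 9.69.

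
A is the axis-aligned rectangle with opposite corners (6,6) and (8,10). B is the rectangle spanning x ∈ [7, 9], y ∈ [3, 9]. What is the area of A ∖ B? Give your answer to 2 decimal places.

|A∩B|: x∈[7,8], y∈[6,9] → 1·3 = 3.
|A| = 8.
|A ∖ B| = |A| − |A∩B| = 8 − 3 = 5.00.

5.00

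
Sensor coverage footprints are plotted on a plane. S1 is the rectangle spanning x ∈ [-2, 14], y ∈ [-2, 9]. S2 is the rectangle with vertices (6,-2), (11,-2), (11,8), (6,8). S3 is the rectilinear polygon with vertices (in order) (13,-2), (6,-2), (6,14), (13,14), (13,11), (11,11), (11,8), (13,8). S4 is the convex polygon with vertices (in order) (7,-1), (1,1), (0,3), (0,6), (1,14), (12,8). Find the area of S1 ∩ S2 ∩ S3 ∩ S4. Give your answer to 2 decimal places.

The intersection is the polygon with vertices (11,8), (11,6.2), (7,-1), (6,-0.667), (6,8).
By the shoelace formula its area is 30.43.

30.43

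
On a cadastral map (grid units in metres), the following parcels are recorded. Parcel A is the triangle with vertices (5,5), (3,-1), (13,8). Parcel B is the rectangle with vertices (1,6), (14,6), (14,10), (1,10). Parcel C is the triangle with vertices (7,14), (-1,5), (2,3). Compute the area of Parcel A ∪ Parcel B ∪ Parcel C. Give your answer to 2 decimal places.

By inclusion–exclusion:
Individual areas: |Parcel A| = 21, |Parcel B| = 52, |Parcel C| = 21.5.
|Parcel A∩Parcel B| = 3.1111.
|Parcel A∩Parcel C| = 0.
|Parcel B∩Parcel C| = 9.7298.
|Parcel A∩Parcel B∩Parcel C| = 0.
|Parcel A ∪ Parcel B ∪ Parcel C| = 94.5 − 12.8409 + 0 = 81.66.

81.66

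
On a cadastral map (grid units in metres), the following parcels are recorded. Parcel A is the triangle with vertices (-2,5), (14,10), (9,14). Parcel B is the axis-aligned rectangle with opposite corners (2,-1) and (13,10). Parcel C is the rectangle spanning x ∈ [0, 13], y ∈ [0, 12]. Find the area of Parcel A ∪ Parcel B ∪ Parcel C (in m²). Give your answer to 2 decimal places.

173.51

By inclusion–exclusion:
Individual areas: |Parcel A| = 44.5, |Parcel B| = 121, |Parcel C| = 156.
|Parcel A∩Parcel B| = 20.5205.
|Parcel A∩Parcel C| = 37.9879.
|Parcel B∩Parcel C|: x∈[2,13], y∈[0,10] → 11·10 = 110.
|Parcel A∩Parcel B∩Parcel C| = 20.5205.
|Parcel A ∪ Parcel B ∪ Parcel C| = 321.5 − 168.5085 + 20.5205 = 173.51.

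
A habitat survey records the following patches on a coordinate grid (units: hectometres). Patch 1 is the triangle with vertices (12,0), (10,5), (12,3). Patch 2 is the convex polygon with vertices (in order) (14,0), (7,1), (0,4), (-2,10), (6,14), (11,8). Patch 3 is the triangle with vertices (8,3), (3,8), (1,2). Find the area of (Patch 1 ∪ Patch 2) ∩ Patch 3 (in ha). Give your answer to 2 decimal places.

18.20

The region (Patch 1 ∪ Patch 2) ∩ Patch 3 is the polygon with vertices (1.458,3.375), (3,8), (8,3), (3.75,2.393).
By the shoelace formula its area is 18.20.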